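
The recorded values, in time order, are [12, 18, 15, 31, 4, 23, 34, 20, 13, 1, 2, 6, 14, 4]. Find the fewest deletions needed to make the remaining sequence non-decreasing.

10

Fewest deletions = n − (longest non-decreasing subsequence).
i:      1  2  3  4  5  6  7  8  9 10 11 12 13 14
a[i]:  12 18 15 31  4 23 34 20 13  1  2  6 14  4
dp:     1  2  2  3  1  3  4  3  2  1  2  3  4  3
max dp = 4, so deletions = 14 − 4 = 10.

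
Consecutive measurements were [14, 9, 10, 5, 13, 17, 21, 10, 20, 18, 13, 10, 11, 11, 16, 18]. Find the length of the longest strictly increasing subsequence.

5

Let dp[i] be the length of the longest such subsequence ending at index i:
i:      1  2  3  4  5  6  7  8  9 10 11 12 13 14 15 16
a[i]:  14  9 10  5 13 17 21 10 20 18 13 10 11 11 16 18
dp:     1  1  2  1  3  4  5  2  5  5  3  2  3  3  4  5
Maximum dp value is 5.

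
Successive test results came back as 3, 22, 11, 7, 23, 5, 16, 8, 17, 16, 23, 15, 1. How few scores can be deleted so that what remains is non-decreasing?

8

Fewest deletions = n − (longest non-decreasing subsequence).
i:      1  2  3  4  5  6  7  8  9 10 11 12 13
a[i]:   3 22 11  7 23  5 16  8 17 16 23 15  1
dp:     1  2  2  2  3  2  3  3  4  4  5  4  1
max dp = 5, so deletions = 13 − 5 = 8.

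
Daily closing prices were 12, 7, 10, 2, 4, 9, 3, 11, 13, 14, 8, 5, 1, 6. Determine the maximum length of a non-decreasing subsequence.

6

Track the smallest tail for each achievable length (allowing ties):
12 → extends → [12]
7 → replaces 12 → [7]
10 → extends → [7, 10]
2 → replaces 7 → [2, 10]
4 → replaces 10 → [2, 4]
9 → extends → [2, 4, 9]
3 → replaces 4 → [2, 3, 9]
11 → extends → [2, 3, 9, 11]
13 → extends → [2, 3, 9, 11, 13]
14 → extends → [2, 3, 9, 11, 13, 14]
8 → replaces 9 → [2, 3, 8, 11, 13, 14]
5 → replaces 8 → [2, 3, 5, 11, 13, 14]
1 → replaces 2 → [1, 3, 5, 11, 13, 14]
6 → replaces 11 → [1, 3, 5, 6, 13, 14]
Six tails, so the longest non-decreasing subsequence has length 6 (e.g. 2, 4, 9, 11, 13, 14).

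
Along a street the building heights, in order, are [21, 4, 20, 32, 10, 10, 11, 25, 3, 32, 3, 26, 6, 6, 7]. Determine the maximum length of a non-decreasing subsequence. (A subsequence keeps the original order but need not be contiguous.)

6

Let dp[i] be the length of the longest such subsequence ending at index i:
i:      1  2  3  4  5  6  7  8  9 10 11 12 13 14 15
a[i]:  21  4 20 32 10 10 11 25  3 32  3 26  6  6  7
dp:     1  1  2  3  2  3  4  5  1  6  2  6  3  4  5
Maximum dp value is 6.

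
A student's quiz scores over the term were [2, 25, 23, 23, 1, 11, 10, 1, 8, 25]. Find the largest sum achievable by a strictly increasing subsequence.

50

Let S[i] be the best sum of a strictly increasing subsequence ending at i:
i:      1  2  3  4  5  6  7  8  9 10
a[i]:   2 25 23 23  1 11 10  1  8 25
S:      2 27 25 25  1 13 12  1 10 50
Maximum is 50 (e.g. 2 + 23 + 25).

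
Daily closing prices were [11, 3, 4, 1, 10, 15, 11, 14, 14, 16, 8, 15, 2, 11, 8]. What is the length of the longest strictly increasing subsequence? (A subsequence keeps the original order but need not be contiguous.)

6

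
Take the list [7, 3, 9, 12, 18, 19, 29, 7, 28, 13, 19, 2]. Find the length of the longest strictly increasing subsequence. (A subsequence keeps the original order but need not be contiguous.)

Let dp[i] be the length of the longest such subsequence ending at index i:
i:      1  2  3  4  5  6  7  8  9 10 11 12
a[i]:   7  3  9 12 18 19 29  7 28 13 19  2
dp:     1  1  2  3  4  5  6  2  6  4  5  1
Maximum dp value is 6.

6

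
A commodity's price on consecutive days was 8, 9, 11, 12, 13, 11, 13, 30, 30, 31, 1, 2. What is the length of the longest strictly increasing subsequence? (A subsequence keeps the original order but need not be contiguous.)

Let dp[i] be the length of the longest such subsequence ending at index i:
i:      1  2  3  4  5  6  7  8  9 10 11 12
a[i]:   8  9 11 12 13 11 13 30 30 31  1  2
dp:     1  2  3  4  5  3  5  6  6  7  1  2
Maximum dp value is 7.

7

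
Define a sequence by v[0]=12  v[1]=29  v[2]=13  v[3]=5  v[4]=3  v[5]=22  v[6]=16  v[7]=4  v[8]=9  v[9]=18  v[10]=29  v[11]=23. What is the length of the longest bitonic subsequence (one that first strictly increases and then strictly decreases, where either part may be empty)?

6

inc[i] = longest strictly increasing subsequence ending at i; dec[i] = longest strictly decreasing subsequence starting at i:
i:      0  1  2  3  4  5  6  7  8  9 10 11
v[i]:  12 29 13  5  3 22 16  4  9 18 29 23
inc:    1  2  2  1  1  3  3  2  3  4  5  5
dec:    3  4  3  2  1  3  2  1  1  1  2  1
Best peak at i=10 (value 29): inc=5, dec=2, length 5+2−1 = 6.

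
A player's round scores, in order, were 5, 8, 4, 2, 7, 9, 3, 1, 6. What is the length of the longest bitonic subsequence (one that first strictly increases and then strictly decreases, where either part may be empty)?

inc[i] = longest strictly increasing subsequence ending at i; dec[i] = longest strictly decreasing subsequence starting at i:
i:     1 2 3 4 5 6 7 8 9
a[i]:  5 8 4 2 7 9 3 1 6
inc:   1 2 1 1 2 3 2 1 3
dec:   4 4 3 2 3 3 2 1 1
Best peak at i=2 (value 8): inc=2, dec=4, length 2+4−1 = 5.

5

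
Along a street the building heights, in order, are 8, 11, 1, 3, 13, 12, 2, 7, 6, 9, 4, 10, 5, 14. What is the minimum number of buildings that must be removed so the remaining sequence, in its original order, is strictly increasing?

Fewest deletions = n − (longest strictly increasing subsequence).
Patience tails:
8 → extends → [8]
11 → extends → [8, 11]
1 → replaces 8 → [1, 11]
3 → replaces 11 → [1, 3]
13 → extends → [1, 3, 13]
12 → replaces 13 → [1, 3, 12]
2 → replaces 3 → [1, 2, 12]
7 → replaces 12 → [1, 2, 7]
6 → replaces 7 → [1, 2, 6]
9 → extends → [1, 2, 6, 9]
4 → replaces 6 → [1, 2, 4, 9]
10 → extends → [1, 2, 4, 9, 10]
5 → replaces 9 → [1, 2, 4, 5, 10]
14 → extends → [1, 2, 4, 5, 10, 14]
Longest strictly increasing subsequence has length 6, so deletions = 14 − 6 = 8.

8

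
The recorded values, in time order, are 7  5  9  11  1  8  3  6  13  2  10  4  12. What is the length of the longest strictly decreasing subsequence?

Negate each value so 'decreasing' becomes 'increasing', then run patience tails on the negated sequence:
-7 → extends → [-7]
-5 → extends → [-7, -5]
-9 → replaces -7 → [-9, -5]
-11 → replaces -9 → [-11, -5]
-1 → extends → [-11, -5, -1]
-8 → replaces -5 → [-11, -8, -1]
-3 → replaces -1 → [-11, -8, -3]
-6 → replaces -3 → [-11, -8, -6]
-13 → replaces -11 → [-13, -8, -6]
-2 → extends → [-13, -8, -6, -2]
-10 → replaces -8 → [-13, -10, -6, -2]
-4 → replaces -2 → [-13, -10, -6, -4]
-12 → replaces -10 → [-13, -12, -6, -4]
Four tails, so the longest strictly decreasing subsequence of the original has length 4.

4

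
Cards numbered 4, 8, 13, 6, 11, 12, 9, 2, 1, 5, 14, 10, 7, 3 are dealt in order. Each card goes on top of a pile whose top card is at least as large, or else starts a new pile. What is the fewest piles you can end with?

Place each on the leftmost legal pile:
4 → new pile 1 (tops now [4])
8 → new pile 2 (tops now [4, 8])
13 → new pile 3 (tops now [4, 8, 13])
6 → pile 2 (tops now [4, 6, 13])
11 → pile 3 (tops now [4, 6, 11])
12 → new pile 4 (tops now [4, 6, 11, 12])
9 → pile 3 (tops now [4, 6, 9, 12])
2 → pile 1 (tops now [2, 6, 9, 12])
1 → pile 1 (tops now [1, 6, 9, 12])
5 → pile 2 (tops now [1, 5, 9, 12])
14 → new pile 5 (tops now [1, 5, 9, 12, 14])
10 → pile 4 (tops now [1, 5, 9, 10, 14])
7 → pile 3 (tops now [1, 5, 7, 10, 14])
3 → pile 2 (tops now [1, 3, 7, 10, 14])
Five piles.

5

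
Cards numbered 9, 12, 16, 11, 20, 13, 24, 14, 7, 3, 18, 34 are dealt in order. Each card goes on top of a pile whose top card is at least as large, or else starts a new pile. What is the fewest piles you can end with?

6

The minimum number of non-increasing subsequences covering a sequence equals the length of its longest strictly increasing subsequence.
LIS length is 6 (e.g. 9, 12, 16, 20, 24, 34), so 6 piles are needed.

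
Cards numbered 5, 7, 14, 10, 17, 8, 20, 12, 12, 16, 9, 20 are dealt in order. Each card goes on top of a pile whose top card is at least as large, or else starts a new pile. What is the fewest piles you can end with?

6

The minimum number of non-increasing subsequences covering a sequence equals the length of its longest strictly increasing subsequence.
LIS length is 6 (e.g. 5, 7, 10, 12, 16, 20), so 6 piles are needed.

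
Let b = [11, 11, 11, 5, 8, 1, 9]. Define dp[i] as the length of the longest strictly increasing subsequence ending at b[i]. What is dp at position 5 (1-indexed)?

dp[i] = 1 + max{dp[j] : j<i, b[j]<b[i]} (or 1 if no such j):
i:      1  2  3  4  5  6  7
b[i]:  11 11 11  5  8  1  9
dp:     1  1  1  1  2  1  3
At index 5 the value is 2.

2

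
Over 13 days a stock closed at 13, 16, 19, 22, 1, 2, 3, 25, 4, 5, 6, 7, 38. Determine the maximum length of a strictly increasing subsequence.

8

Track the smallest tail for each achievable length (strict):
13 → extends → [13]
16 → extends → [13, 16]
19 → extends → [13, 16, 19]
22 → extends → [13, 16, 19, 22]
1 → replaces 13 → [1, 16, 19, 22]
2 → replaces 16 → [1, 2, 19, 22]
3 → replaces 19 → [1, 2, 3, 22]
25 → extends → [1, 2, 3, 22, 25]
4 → replaces 22 → [1, 2, 3, 4, 25]
5 → replaces 25 → [1, 2, 3, 4, 5]
6 → extends → [1, 2, 3, 4, 5, 6]
7 → extends → [1, 2, 3, 4, 5, 6, 7]
38 → extends → [1, 2, 3, 4, 5, 6, 7, 38]
Eight tails, so the longest strictly increasing subsequence has length 8 (e.g. 1, 2, 3, 4, 5, 6, 7, 38).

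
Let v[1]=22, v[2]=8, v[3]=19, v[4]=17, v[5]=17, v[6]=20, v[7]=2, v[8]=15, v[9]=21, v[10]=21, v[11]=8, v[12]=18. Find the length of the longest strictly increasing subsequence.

4

Track the smallest tail for each achievable length (strict):
22 → extends → [22]
8 → replaces 22 → [8]
19 → extends → [8, 19]
17 → replaces 19 → [8, 17]
17 → already a tail → [8, 17]
20 → extends → [8, 17, 20]
2 → replaces 8 → [2, 17, 20]
15 → replaces 17 → [2, 15, 20]
21 → extends → [2, 15, 20, 21]
21 → already a tail → [2, 15, 20, 21]
8 → replaces 15 → [2, 8, 20, 21]
18 → replaces 20 → [2, 8, 18, 21]
Four tails, so the longest strictly increasing subsequence has length 4 (e.g. 8, 19, 20, 21).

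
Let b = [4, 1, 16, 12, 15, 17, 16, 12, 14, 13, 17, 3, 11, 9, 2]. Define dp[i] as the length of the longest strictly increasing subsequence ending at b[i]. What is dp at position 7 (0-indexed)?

dp[i] = 1 + max{dp[j] : j<i, b[j]<b[i]} (or 1 if no such j):
i:      0  1  2  3  4  5  6  7  8  9 10 11 12 13 14
b[i]:   4  1 16 12 15 17 16 12 14 13 17  3 11  9  2
dp:     1  1  2  2  3  4  4  2  3  3  5  2  3  3  2
At index 7 the value is 2.

2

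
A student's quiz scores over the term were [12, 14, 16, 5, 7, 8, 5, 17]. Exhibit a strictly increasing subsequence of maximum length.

12, 14, 16, 17

Patience tails give the LIS length; then backtrack through the dp parents:
12 → extends → [12]
14 → extends → [12, 14]
16 → extends → [12, 14, 16]
5 → replaces 12 → [5, 14, 16]
7 → replaces 14 → [5, 7, 16]
8 → replaces 16 → [5, 7, 8]
5 → already a tail → [5, 7, 8]
17 → extends → [5, 7, 8, 17]
Length 4; one witness is 12, 14, 16, 17.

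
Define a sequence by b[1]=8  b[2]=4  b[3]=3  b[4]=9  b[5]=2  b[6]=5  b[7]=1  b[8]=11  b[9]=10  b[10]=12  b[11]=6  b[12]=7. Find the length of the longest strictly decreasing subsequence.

5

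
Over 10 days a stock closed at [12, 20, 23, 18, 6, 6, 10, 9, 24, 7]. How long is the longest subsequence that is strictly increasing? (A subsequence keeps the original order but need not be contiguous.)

Track the smallest tail for each achievable length (strict):
12 → extends → [12]
20 → extends → [12, 20]
23 → extends → [12, 20, 23]
18 → replaces 20 → [12, 18, 23]
6 → replaces 12 → [6, 18, 23]
6 → already a tail → [6, 18, 23]
10 → replaces 18 → [6, 10, 23]
9 → replaces 10 → [6, 9, 23]
24 → extends → [6, 9, 23, 24]
7 → replaces 9 → [6, 7, 23, 24]
Four tails, so the longest strictly increasing subsequence has length 4 (e.g. 12, 20, 23, 24).

4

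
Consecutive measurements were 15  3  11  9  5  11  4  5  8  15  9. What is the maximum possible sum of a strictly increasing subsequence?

Let S[i] be the best sum of a strictly increasing subsequence ending at i:
i:      1  2  3  4  5  6  7  8  9 10 11
a[i]:  15  3 11  9  5 11  4  5  8 15  9
S:     15  3 14 12  8 23  7 12 20 38 29
Maximum is 38 (e.g. 3 + 9 + 11 + 15).

38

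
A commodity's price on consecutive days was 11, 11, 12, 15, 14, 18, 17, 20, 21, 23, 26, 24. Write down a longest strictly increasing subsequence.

Patience tails give the LIS length; then backtrack through the dp parents:
11 → extends → [11]
11 → already a tail → [11]
12 → extends → [11, 12]
15 → extends → [11, 12, 15]
14 → replaces 15 → [11, 12, 14]
18 → extends → [11, 12, 14, 18]
17 → replaces 18 → [11, 12, 14, 17]
20 → extends → [11, 12, 14, 17, 20]
21 → extends → [11, 12, 14, 17, 20, 21]
23 → extends → [11, 12, 14, 17, 20, 21, 23]
26 → extends → [11, 12, 14, 17, 20, 21, 23, 26]
24 → replaces 26 → [11, 12, 14, 17, 20, 21, 23, 24]
Length 8; one witness is 11, 12, 15, 18, 20, 21, 23, 26.

11, 12, 15, 18, 20, 21, 23, 26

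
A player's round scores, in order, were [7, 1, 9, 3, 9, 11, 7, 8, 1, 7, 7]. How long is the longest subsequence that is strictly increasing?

4

Let dp[i] be the length of the longest such subsequence ending at index i:
i:      1  2  3  4  5  6  7  8  9 10 11
a[i]:   7  1  9  3  9 11  7  8  1  7  7
dp:     1  1  2  2  3  4  3  4  1  3  3
Maximum dp value is 4.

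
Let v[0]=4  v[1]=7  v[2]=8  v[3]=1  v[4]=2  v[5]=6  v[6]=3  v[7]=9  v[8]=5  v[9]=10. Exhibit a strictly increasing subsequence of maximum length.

4, 7, 8, 9, 10

Patience tails give the LIS length; then backtrack through the dp parents:
4 → extends → [4]
7 → extends → [4, 7]
8 → extends → [4, 7, 8]
1 → replaces 4 → [1, 7, 8]
2 → replaces 7 → [1, 2, 8]
6 → replaces 8 → [1, 2, 6]
3 → replaces 6 → [1, 2, 3]
9 → extends → [1, 2, 3, 9]
5 → replaces 9 → [1, 2, 3, 5]
10 → extends → [1, 2, 3, 5, 10]
Length 5; one witness is 4, 7, 8, 9, 10.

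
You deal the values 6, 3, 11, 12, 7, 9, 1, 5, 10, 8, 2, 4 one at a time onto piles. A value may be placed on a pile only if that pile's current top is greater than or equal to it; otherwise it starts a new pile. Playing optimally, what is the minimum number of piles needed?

Place each on the leftmost legal pile:
6 → new pile 1 (tops now [6])
3 → pile 1 (tops now [3])
11 → new pile 2 (tops now [3, 11])
12 → new pile 3 (tops now [3, 11, 12])
7 → pile 2 (tops now [3, 7, 12])
9 → pile 3 (tops now [3, 7, 9])
1 → pile 1 (tops now [1, 7, 9])
5 → pile 2 (tops now [1, 5, 9])
10 → new pile 4 (tops now [1, 5, 9, 10])
8 → pile 3 (tops now [1, 5, 8, 10])
2 → pile 2 (tops now [1, 2, 8, 10])
4 → pile 3 (tops now [1, 2, 4, 10])
Four piles.

4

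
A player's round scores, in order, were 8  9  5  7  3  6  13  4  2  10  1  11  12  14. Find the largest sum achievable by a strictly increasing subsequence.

Let S[i] be the best sum of a strictly increasing subsequence ending at i:
i:      1  2  3  4  5  6  7  8  9 10 11 12 13 14
a[i]:   8  9  5  7  3  6 13  4  2 10  1 11 12 14
S:      8 17  5 12  3 11 30  7  2 27  1 38 50 64
Maximum is 64 (e.g. 8 + 9 + 10 + 11 + 12 + 14).

64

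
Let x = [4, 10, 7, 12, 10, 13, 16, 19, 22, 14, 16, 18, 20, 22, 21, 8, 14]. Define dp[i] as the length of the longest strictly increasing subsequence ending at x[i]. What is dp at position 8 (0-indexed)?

7

dp[i] = 1 + max{dp[j] : j<i, x[j]<x[i]} (or 1 if no such j):
i:      0  1  2  3  4  5  6  7  8  9 10 11 12 13 14 15 16
x[i]:   4 10  7 12 10 13 16 19 22 14 16 18 20 22 21  8 14
dp:     1  2  2  3  3  4  5  6  7  5  6  7  8  9  9  3  5
At index 8 the value is 7.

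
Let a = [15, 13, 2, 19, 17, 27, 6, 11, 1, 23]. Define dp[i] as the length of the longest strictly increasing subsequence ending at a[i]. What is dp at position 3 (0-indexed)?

2

dp[i] = 1 + max{dp[j] : j<i, a[j]<a[i]} (or 1 if no such j):
i:      0  1  2  3  4  5  6  7  8  9
a[i]:  15 13  2 19 17 27  6 11  1 23
dp:     1  1  1  2  2  3  2  3  1  4
At index 3 the value is 2.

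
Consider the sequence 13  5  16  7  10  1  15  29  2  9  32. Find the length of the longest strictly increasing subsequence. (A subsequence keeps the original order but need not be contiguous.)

6

Track the smallest tail for each achievable length (strict):
13 → extends → [13]
5 → replaces 13 → [5]
16 → extends → [5, 16]
7 → replaces 16 → [5, 7]
10 → extends → [5, 7, 10]
1 → replaces 5 → [1, 7, 10]
15 → extends → [1, 7, 10, 15]
29 → extends → [1, 7, 10, 15, 29]
2 → replaces 7 → [1, 2, 10, 15, 29]
9 → replaces 10 → [1, 2, 9, 15, 29]
32 → extends → [1, 2, 9, 15, 29, 32]
Six tails, so the longest strictly increasing subsequence has length 6 (e.g. 5, 7, 10, 15, 29, 32).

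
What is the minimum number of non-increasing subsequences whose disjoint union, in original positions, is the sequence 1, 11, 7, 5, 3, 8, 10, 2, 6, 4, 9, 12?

Place each on the leftmost legal pile:
1 → new pile 1 (tops now [1])
11 → new pile 2 (tops now [1, 11])
7 → pile 2 (tops now [1, 7])
5 → pile 2 (tops now [1, 5])
3 → pile 2 (tops now [1, 3])
8 → new pile 3 (tops now [1, 3, 8])
10 → new pile 4 (tops now [1, 3, 8, 10])
2 → pile 2 (tops now [1, 2, 8, 10])
6 → pile 3 (tops now [1, 2, 6, 10])
4 → pile 3 (tops now [1, 2, 4, 10])
9 → pile 4 (tops now [1, 2, 4, 9])
12 → new pile 5 (tops now [1, 2, 4, 9, 12])
Five piles.

5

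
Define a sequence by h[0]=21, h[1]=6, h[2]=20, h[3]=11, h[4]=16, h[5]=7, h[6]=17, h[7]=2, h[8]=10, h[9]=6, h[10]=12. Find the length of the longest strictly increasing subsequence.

4

Track the smallest tail for each achievable length (strict):
21 → extends → [21]
6 → replaces 21 → [6]
20 → extends → [6, 20]
11 → replaces 20 → [6, 11]
16 → extends → [6, 11, 16]
7 → replaces 11 → [6, 7, 16]
17 → extends → [6, 7, 16, 17]
2 → replaces 6 → [2, 7, 16, 17]
10 → replaces 16 → [2, 7, 10, 17]
6 → replaces 7 → [2, 6, 10, 17]
12 → replaces 17 → [2, 6, 10, 12]
Four tails, so the longest strictly increasing subsequence has length 4 (e.g. 6, 11, 16, 17).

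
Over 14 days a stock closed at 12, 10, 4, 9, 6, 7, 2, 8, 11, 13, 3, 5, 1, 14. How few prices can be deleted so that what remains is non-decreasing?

7

Fewest deletions = n − (longest non-decreasing subsequence).
Patience tails:
12 → extends → [12]
10 → replaces 12 → [10]
4 → replaces 10 → [4]
9 → extends → [4, 9]
6 → replaces 9 → [4, 6]
7 → extends → [4, 6, 7]
2 → replaces 4 → [2, 6, 7]
8 → extends → [2, 6, 7, 8]
11 → extends → [2, 6, 7, 8, 11]
13 → extends → [2, 6, 7, 8, 11, 13]
3 → replaces 6 → [2, 3, 7, 8, 11, 13]
5 → replaces 7 → [2, 3, 5, 8, 11, 13]
1 → replaces 2 → [1, 3, 5, 8, 11, 13]
14 → extends → [1, 3, 5, 8, 11, 13, 14]
Longest non-decreasing subsequence has length 7, so deletions = 14 − 7 = 7.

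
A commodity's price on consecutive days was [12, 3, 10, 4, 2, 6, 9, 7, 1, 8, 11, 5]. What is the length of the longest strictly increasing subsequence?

Track the smallest tail for each achievable length (strict):
12 → extends → [12]
3 → replaces 12 → [3]
10 → extends → [3, 10]
4 → replaces 10 → [3, 4]
2 → replaces 3 → [2, 4]
6 → extends → [2, 4, 6]
9 → extends → [2, 4, 6, 9]
7 → replaces 9 → [2, 4, 6, 7]
1 → replaces 2 → [1, 4, 6, 7]
8 → extends → [1, 4, 6, 7, 8]
11 → extends → [1, 4, 6, 7, 8, 11]
5 → replaces 6 → [1, 4, 5, 7, 8, 11]
Six tails, so the longest strictly increasing subsequence has length 6 (e.g. 3, 4, 6, 7, 8, 11).

6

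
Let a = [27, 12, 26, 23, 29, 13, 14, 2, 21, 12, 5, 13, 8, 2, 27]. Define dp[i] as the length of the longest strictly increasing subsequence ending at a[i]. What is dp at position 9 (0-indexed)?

2

dp[i] = 1 + max{dp[j] : j<i, a[j]<a[i]} (or 1 if no such j):
i:      0  1  2  3  4  5  6  7  8  9 10 11 12 13 14
a[i]:  27 12 26 23 29 13 14  2 21 12  5 13  8  2 27
dp:     1  1  2  2  3  2  3  1  4  2  2  3  3  1  5
At index 9 the value is 2.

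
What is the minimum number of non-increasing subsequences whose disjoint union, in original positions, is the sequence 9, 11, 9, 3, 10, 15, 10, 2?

The minimum number of non-increasing subsequences covering a sequence equals the length of its longest strictly increasing subsequence.
LIS length is 3 (e.g. 9, 11, 15), so 3 piles are needed.

3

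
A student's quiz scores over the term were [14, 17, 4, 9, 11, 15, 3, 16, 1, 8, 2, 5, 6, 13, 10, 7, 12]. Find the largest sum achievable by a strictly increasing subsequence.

Let S[i] be the best sum of a strictly increasing subsequence ending at i:
i:      1  2  3  4  5  6  7  8  9 10 11 12 13 14 15 16 17
a[i]:  14 17  4  9 11 15  3 16  1  8  2  5  6 13 10  7 12
S:     14 31  4 13 24 39  3 55  1 12  3  9 15 37 25 22 37
Maximum is 55 (e.g. 4 + 9 + 11 + 15 + 16).

55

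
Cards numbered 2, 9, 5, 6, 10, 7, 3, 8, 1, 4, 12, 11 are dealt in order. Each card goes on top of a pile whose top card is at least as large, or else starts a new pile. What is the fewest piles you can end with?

6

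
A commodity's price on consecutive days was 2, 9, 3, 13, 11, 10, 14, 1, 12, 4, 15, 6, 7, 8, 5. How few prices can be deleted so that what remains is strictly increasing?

Fewest deletions = n − (longest strictly increasing subsequence).
Patience tails:
2 → extends → [2]
9 → extends → [2, 9]
3 → replaces 9 → [2, 3]
13 → extends → [2, 3, 13]
11 → replaces 13 → [2, 3, 11]
10 → replaces 11 → [2, 3, 10]
14 → extends → [2, 3, 10, 14]
1 → replaces 2 → [1, 3, 10, 14]
12 → replaces 14 → [1, 3, 10, 12]
4 → replaces 10 → [1, 3, 4, 12]
15 → extends → [1, 3, 4, 12, 15]
6 → replaces 12 → [1, 3, 4, 6, 15]
7 → replaces 15 → [1, 3, 4, 6, 7]
8 → extends → [1, 3, 4, 6, 7, 8]
5 → replaces 6 → [1, 3, 4, 5, 7, 8]
Longest strictly increasing subsequence has length 6, so deletions = 15 − 6 = 9.

9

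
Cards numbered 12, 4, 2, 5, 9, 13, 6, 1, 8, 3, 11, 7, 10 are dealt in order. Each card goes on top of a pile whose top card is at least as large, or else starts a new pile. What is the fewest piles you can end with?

5

The minimum number of non-increasing subsequences covering a sequence equals the length of its longest strictly increasing subsequence.
LIS length is 5 (e.g. 4, 5, 6, 8, 11), so 5 piles are needed.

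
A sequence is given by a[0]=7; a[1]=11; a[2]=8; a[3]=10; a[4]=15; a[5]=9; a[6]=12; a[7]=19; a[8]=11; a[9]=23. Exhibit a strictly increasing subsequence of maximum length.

7, 8, 10, 15, 19, 23

Patience tails give the LIS length; then backtrack through the dp parents:
7 → extends → [7]
11 → extends → [7, 11]
8 → replaces 11 → [7, 8]
10 → extends → [7, 8, 10]
15 → extends → [7, 8, 10, 15]
9 → replaces 10 → [7, 8, 9, 15]
12 → replaces 15 → [7, 8, 9, 12]
19 → extends → [7, 8, 9, 12, 19]
11 → replaces 12 → [7, 8, 9, 11, 19]
23 → extends → [7, 8, 9, 11, 19, 23]
Length 6; one witness is 7, 8, 10, 15, 19, 23.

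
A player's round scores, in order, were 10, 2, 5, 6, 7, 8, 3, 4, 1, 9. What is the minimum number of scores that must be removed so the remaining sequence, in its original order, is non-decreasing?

4

Fewest deletions = n − (longest non-decreasing subsequence).
Patience tails:
10 → extends → [10]
2 → replaces 10 → [2]
5 → extends → [2, 5]
6 → extends → [2, 5, 6]
7 → extends → [2, 5, 6, 7]
8 → extends → [2, 5, 6, 7, 8]
3 → replaces 5 → [2, 3, 6, 7, 8]
4 → replaces 6 → [2, 3, 4, 7, 8]
1 → replaces 2 → [1, 3, 4, 7, 8]
9 → extends → [1, 3, 4, 7, 8, 9]
Longest non-decreasing subsequence has length 6, so deletions = 10 − 6 = 4.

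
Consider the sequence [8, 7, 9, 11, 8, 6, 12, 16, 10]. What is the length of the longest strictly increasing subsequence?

Track the smallest tail for each achievable length (strict):
8 → extends → [8]
7 → replaces 8 → [7]
9 → extends → [7, 9]
11 → extends → [7, 9, 11]
8 → replaces 9 → [7, 8, 11]
6 → replaces 7 → [6, 8, 11]
12 → extends → [6, 8, 11, 12]
16 → extends → [6, 8, 11, 12, 16]
10 → replaces 11 → [6, 8, 10, 12, 16]
Five tails, so the longest strictly increasing subsequence has length 5 (e.g. 8, 9, 11, 12, 16).

5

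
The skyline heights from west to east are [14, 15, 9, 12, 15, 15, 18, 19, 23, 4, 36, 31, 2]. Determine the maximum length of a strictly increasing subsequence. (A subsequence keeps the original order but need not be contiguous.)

Let dp[i] be the length of the longest such subsequence ending at index i:
i:      1  2  3  4  5  6  7  8  9 10 11 12 13
a[i]:  14 15  9 12 15 15 18 19 23  4 36 31  2
dp:     1  2  1  2  3  3  4  5  6  1  7  7  1
Maximum dp value is 7.

7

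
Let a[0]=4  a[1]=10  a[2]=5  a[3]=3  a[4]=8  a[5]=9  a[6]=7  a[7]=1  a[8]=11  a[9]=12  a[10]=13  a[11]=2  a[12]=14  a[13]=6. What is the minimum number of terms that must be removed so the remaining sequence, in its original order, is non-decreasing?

6

Fewest deletions = n − (longest non-decreasing subsequence).
i:      0  1  2  3  4  5  6  7  8  9 10 11 12 13
a[i]:   4 10  5  3  8  9  7  1 11 12 13  2 14  6
dp:     1  2  2  1  3  4  3  1  5  6  7  2  8  3
max dp = 8, so deletions = 14 − 8 = 6.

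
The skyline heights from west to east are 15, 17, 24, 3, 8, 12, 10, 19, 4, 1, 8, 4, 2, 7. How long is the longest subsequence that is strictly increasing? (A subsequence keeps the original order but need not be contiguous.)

4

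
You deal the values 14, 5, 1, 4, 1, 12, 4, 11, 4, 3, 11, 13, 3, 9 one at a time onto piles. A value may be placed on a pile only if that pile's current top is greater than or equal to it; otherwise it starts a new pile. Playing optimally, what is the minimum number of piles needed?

4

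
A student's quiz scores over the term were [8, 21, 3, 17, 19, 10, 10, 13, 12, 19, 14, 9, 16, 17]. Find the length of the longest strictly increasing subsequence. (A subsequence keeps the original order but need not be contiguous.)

6

Track the smallest tail for each achievable length (strict):
8 → extends → [8]
21 → extends → [8, 21]
3 → replaces 8 → [3, 21]
17 → replaces 21 → [3, 17]
19 → extends → [3, 17, 19]
10 → replaces 17 → [3, 10, 19]
10 → already a tail → [3, 10, 19]
13 → replaces 19 → [3, 10, 13]
12 → replaces 13 → [3, 10, 12]
19 → extends → [3, 10, 12, 19]
14 → replaces 19 → [3, 10, 12, 14]
9 → replaces 10 → [3, 9, 12, 14]
16 → extends → [3, 9, 12, 14, 16]
17 → extends → [3, 9, 12, 14, 16, 17]
Six tails, so the longest strictly increasing subsequence has length 6 (e.g. 8, 10, 13, 14, 16, 17).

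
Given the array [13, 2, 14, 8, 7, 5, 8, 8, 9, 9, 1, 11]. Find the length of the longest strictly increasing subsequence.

Let dp[i] be the length of the longest such subsequence ending at index i:
i:      1  2  3  4  5  6  7  8  9 10 11 12
a[i]:  13  2 14  8  7  5  8  8  9  9  1 11
dp:     1  1  2  2  2  2  3  3  4  4  1  5
Maximum dp value is 5.

5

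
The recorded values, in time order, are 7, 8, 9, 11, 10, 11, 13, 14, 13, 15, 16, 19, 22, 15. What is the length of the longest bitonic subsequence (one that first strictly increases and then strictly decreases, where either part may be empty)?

12

inc[i] = longest strictly increasing subsequence ending at i; dec[i] = longest strictly decreasing subsequence starting at i:
i:      1  2  3  4  5  6  7  8  9 10 11 12 13 14
a[i]:   7  8  9 11 10 11 13 14 13 15 16 19 22 15
inc:    1  2  3  4  4  5  6  7  6  8  9 10 11  8
dec:    1  1  1  2  1  1  1  2  1  1  2  2  2  1
Best peak at i=13 (value 22): inc=11, dec=2, length 11+2−1 = 12.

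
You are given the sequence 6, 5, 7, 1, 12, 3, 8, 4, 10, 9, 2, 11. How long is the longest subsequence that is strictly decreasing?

4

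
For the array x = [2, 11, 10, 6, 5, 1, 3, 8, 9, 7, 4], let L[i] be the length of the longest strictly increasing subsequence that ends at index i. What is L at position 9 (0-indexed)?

3

dp[i] = 1 + max{dp[j] : j<i, x[j]<x[i]} (or 1 if no such j):
i:      0  1  2  3  4  5  6  7  8  9 10
x[i]:   2 11 10  6  5  1  3  8  9  7  4
dp:     1  2  2  2  2  1  2  3  4  3  3
At index 9 the value is 3.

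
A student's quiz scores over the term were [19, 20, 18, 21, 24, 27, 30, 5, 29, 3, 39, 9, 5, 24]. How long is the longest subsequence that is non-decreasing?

Track the smallest tail for each achievable length (allowing ties):
19 → extends → [19]
20 → extends → [19, 20]
18 → replaces 19 → [18, 20]
21 → extends → [18, 20, 21]
24 → extends → [18, 20, 21, 24]
27 → extends → [18, 20, 21, 24, 27]
30 → extends → [18, 20, 21, 24, 27, 30]
5 → replaces 18 → [5, 20, 21, 24, 27, 30]
29 → replaces 30 → [5, 20, 21, 24, 27, 29]
3 → replaces 5 → [3, 20, 21, 24, 27, 29]
39 → extends → [3, 20, 21, 24, 27, 29, 39]
9 → replaces 20 → [3, 9, 21, 24, 27, 29, 39]
5 → replaces 9 → [3, 5, 21, 24, 27, 29, 39]
24 → replaces 27 → [3, 5, 21, 24, 24, 29, 39]
Seven tails, so the longest non-decreasing subsequence has length 7 (e.g. 19, 20, 21, 24, 27, 30, 39).

7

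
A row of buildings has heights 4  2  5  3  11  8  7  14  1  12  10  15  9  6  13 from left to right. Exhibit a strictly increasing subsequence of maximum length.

4, 5, 11, 14, 15

Patience tails give the LIS length; then backtrack through the dp parents:
4 → extends → [4]
2 → replaces 4 → [2]
5 → extends → [2, 5]
3 → replaces 5 → [2, 3]
11 → extends → [2, 3, 11]
8 → replaces 11 → [2, 3, 8]
7 → replaces 8 → [2, 3, 7]
14 → extends → [2, 3, 7, 14]
1 → replaces 2 → [1, 3, 7, 14]
12 → replaces 14 → [1, 3, 7, 12]
10 → replaces 12 → [1, 3, 7, 10]
15 → extends → [1, 3, 7, 10, 15]
9 → replaces 10 → [1, 3, 7, 9, 15]
6 → replaces 7 → [1, 3, 6, 9, 15]
13 → replaces 15 → [1, 3, 6, 9, 13]
Length 5; one witness is 4, 5, 11, 14, 15.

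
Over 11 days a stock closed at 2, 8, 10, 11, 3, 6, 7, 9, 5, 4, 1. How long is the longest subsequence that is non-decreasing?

5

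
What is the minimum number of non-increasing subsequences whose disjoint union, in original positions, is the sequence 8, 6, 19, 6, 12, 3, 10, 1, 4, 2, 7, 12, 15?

5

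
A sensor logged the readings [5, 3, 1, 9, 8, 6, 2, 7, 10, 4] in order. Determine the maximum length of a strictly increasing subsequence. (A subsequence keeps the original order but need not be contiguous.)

Track the smallest tail for each achievable length (strict):
5 → extends → [5]
3 → replaces 5 → [3]
1 → replaces 3 → [1]
9 → extends → [1, 9]
8 → replaces 9 → [1, 8]
6 → replaces 8 → [1, 6]
2 → replaces 6 → [1, 2]
7 → extends → [1, 2, 7]
10 → extends → [1, 2, 7, 10]
4 → replaces 7 → [1, 2, 4, 10]
Four tails, so the longest strictly increasing subsequence has length 4 (e.g. 5, 6, 7, 10).

4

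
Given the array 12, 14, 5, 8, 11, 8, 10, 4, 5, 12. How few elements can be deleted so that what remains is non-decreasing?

Fewest deletions = n − (longest non-decreasing subsequence).
i:      1  2  3  4  5  6  7  8  9 10
a[i]:  12 14  5  8 11  8 10  4  5 12
dp:     1  2  1  2  3  3  4  1  2  5
max dp = 5, so deletions = 10 − 5 = 5.

5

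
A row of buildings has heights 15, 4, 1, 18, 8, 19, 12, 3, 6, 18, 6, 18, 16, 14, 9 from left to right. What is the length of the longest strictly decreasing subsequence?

5

Negate each value so 'decreasing' becomes 'increasing', then run patience tails on the negated sequence:
-15 → extends → [-15]
-4 → extends → [-15, -4]
-1 → extends → [-15, -4, -1]
-18 → replaces -15 → [-18, -4, -1]
-8 → replaces -4 → [-18, -8, -1]
-19 → replaces -18 → [-19, -8, -1]
-12 → replaces -8 → [-19, -12, -1]
-3 → replaces -1 → [-19, -12, -3]
-6 → replaces -3 → [-19, -12, -6]
-18 → replaces -12 → [-19, -18, -6]
-6 → already a tail → [-19, -18, -6]
-18 → already a tail → [-19, -18, -6]
-16 → replaces -6 → [-19, -18, -16]
-14 → extends → [-19, -18, -16, -14]
-9 → extends → [-19, -18, -16, -14, -9]
Five tails, so the longest strictly decreasing subsequence of the original has length 5.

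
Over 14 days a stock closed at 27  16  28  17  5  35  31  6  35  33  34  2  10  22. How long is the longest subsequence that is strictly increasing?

Let dp[i] be the length of the longest such subsequence ending at index i:
i:      1  2  3  4  5  6  7  8  9 10 11 12 13 14
a[i]:  27 16 28 17  5 35 31  6 35 33 34  2 10 22
dp:     1  1  2  2  1  3  3  2  4  4  5  1  3  4
Maximum dp value is 5.

5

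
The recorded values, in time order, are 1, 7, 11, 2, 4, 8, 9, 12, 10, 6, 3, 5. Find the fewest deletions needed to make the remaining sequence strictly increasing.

Fewest deletions = n − (longest strictly increasing subsequence).
Patience tails:
1 → extends → [1]
7 → extends → [1, 7]
11 → extends → [1, 7, 11]
2 → replaces 7 → [1, 2, 11]
4 → replaces 11 → [1, 2, 4]
8 → extends → [1, 2, 4, 8]
9 → extends → [1, 2, 4, 8, 9]
12 → extends → [1, 2, 4, 8, 9, 12]
10 → replaces 12 → [1, 2, 4, 8, 9, 10]
6 → replaces 8 → [1, 2, 4, 6, 9, 10]
3 → replaces 4 → [1, 2, 3, 6, 9, 10]
5 → replaces 6 → [1, 2, 3, 5, 9, 10]
Longest strictly increasing subsequence has length 6, so deletions = 12 − 6 = 6.

6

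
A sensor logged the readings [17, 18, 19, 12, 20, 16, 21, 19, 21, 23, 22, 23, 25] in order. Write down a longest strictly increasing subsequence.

Patience tails give the LIS length; then backtrack through the dp parents:
17 → extends → [17]
18 → extends → [17, 18]
19 → extends → [17, 18, 19]
12 → replaces 17 → [12, 18, 19]
20 → extends → [12, 18, 19, 20]
16 → replaces 18 → [12, 16, 19, 20]
21 → extends → [12, 16, 19, 20, 21]
19 → already a tail → [12, 16, 19, 20, 21]
21 → already a tail → [12, 16, 19, 20, 21]
23 → extends → [12, 16, 19, 20, 21, 23]
22 → replaces 23 → [12, 16, 19, 20, 21, 22]
23 → extends → [12, 16, 19, 20, 21, 22, 23]
25 → extends → [12, 16, 19, 20, 21, 22, 23, 25]
Length 8; one witness is 17, 18, 19, 20, 21, 22, 23, 25.

17, 18, 19, 20, 21, 22, 23, 25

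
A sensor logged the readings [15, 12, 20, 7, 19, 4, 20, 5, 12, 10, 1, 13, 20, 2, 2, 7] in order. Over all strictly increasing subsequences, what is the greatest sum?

54

Let S[i] be the best sum of a strictly increasing subsequence ending at i:
i:      1  2  3  4  5  6  7  8  9 10 11 12 13 14 15 16
a[i]:  15 12 20  7 19  4 20  5 12 10  1 13 20  2  2  7
S:     15 12 35  7 34  4 54  9 21 19  1 34 54  3  3 16
Maximum is 54 (e.g. 15 + 19 + 20).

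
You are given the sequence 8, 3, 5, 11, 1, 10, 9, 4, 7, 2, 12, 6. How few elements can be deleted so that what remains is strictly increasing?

8

Fewest deletions = n − (longest strictly increasing subsequence).
Patience tails:
8 → extends → [8]
3 → replaces 8 → [3]
5 → extends → [3, 5]
11 → extends → [3, 5, 11]
1 → replaces 3 → [1, 5, 11]
10 → replaces 11 → [1, 5, 10]
9 → replaces 10 → [1, 5, 9]
4 → replaces 5 → [1, 4, 9]
7 → replaces 9 → [1, 4, 7]
2 → replaces 4 → [1, 2, 7]
12 → extends → [1, 2, 7, 12]
6 → replaces 7 → [1, 2, 6, 12]
Longest strictly increasing subsequence has length 4, so deletions = 12 − 4 = 8.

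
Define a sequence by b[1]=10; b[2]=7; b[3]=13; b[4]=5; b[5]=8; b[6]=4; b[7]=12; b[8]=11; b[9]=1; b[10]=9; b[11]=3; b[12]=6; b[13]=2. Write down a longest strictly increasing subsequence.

7, 8, 12

Patience tails give the LIS length; then backtrack through the dp parents:
10 → extends → [10]
7 → replaces 10 → [7]
13 → extends → [7, 13]
5 → replaces 7 → [5, 13]
8 → replaces 13 → [5, 8]
4 → replaces 5 → [4, 8]
12 → extends → [4, 8, 12]
11 → replaces 12 → [4, 8, 11]
1 → replaces 4 → [1, 8, 11]
9 → replaces 11 → [1, 8, 9]
3 → replaces 8 → [1, 3, 9]
6 → replaces 9 → [1, 3, 6]
2 → replaces 3 → [1, 2, 6]
Length 3; one witness is 7, 8, 12.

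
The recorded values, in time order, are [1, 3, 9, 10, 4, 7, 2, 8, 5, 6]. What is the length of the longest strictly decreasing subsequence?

3

Let dp[i] be the longest strictly decreasing subsequence ending at i:
i:      1  2  3  4  5  6  7  8  9 10
a[i]:   1  3  9 10  4  7  2  8  5  6
dp:     1  1  1  1  2  2  3  2  3  3
Maximum is 3.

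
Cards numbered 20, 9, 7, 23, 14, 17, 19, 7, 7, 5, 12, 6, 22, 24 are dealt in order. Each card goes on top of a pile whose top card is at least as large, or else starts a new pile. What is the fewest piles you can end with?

The minimum number of non-increasing subsequences covering a sequence equals the length of its longest strictly increasing subsequence.
LIS length is 6 (e.g. 9, 14, 17, 19, 22, 24), so 6 piles are needed.

6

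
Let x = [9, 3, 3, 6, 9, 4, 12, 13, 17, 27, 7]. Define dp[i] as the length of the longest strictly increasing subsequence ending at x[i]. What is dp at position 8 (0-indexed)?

dp[i] = 1 + max{dp[j] : j<i, x[j]<x[i]} (or 1 if no such j):
i:      0  1  2  3  4  5  6  7  8  9 10
x[i]:   9  3  3  6  9  4 12 13 17 27  7
dp:     1  1  1  2  3  2  4  5  6  7  3
At index 8 the value is 6.

6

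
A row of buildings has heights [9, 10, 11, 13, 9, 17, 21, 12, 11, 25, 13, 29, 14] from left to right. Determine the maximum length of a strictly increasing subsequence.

Let dp[i] be the length of the longest such subsequence ending at index i:
i:      1  2  3  4  5  6  7  8  9 10 11 12 13
a[i]:   9 10 11 13  9 17 21 12 11 25 13 29 14
dp:     1  2  3  4  1  5  6  4  3  7  5  8  6
Maximum dp value is 8.

8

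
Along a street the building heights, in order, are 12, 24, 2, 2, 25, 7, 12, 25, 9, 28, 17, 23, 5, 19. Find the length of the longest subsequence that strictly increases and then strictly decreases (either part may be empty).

7

inc[i] = longest strictly increasing subsequence ending at i; dec[i] = longest strictly decreasing subsequence starting at i:
i:      1  2  3  4  5  6  7  8  9 10 11 12 13 14
a[i]:  12 24  2  2 25  7 12 25  9 28 17 23  5 19
inc:    1  2  1  1  3  2  3  4  3  5  4  5  2  5
dec:    3  4  1  1  4  2  3  3  2  3  2  2  1  1
Best peak at i=10 (value 28): inc=5, dec=3, length 5+3−1 = 7.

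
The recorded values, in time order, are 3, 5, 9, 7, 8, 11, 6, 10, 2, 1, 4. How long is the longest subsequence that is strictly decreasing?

5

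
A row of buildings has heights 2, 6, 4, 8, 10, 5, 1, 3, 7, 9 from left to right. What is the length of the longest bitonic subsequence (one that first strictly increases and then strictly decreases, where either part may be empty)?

6

inc[i] = longest strictly increasing subsequence ending at i; dec[i] = longest strictly decreasing subsequence starting at i:
i:      1  2  3  4  5  6  7  8  9 10
a[i]:   2  6  4  8 10  5  1  3  7  9
inc:    1  2  2  3  4  3  1  2  4  5
dec:    2  3  2  3  3  2  1  1  1  1
Best peak at i=5 (value 10): inc=4, dec=3, length 4+3−1 = 6.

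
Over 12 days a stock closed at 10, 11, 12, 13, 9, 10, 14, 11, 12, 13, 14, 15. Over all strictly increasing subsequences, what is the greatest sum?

Let S[i] be the best sum of a strictly increasing subsequence ending at i:
i:      1  2  3  4  5  6  7  8  9 10 11 12
a[i]:  10 11 12 13  9 10 14 11 12 13 14 15
S:     10 21 33 46  9 19 60 30 42 55 69 84
Maximum is 84 (e.g. 9 + 10 + 11 + 12 + 13 + 14 + 15).

84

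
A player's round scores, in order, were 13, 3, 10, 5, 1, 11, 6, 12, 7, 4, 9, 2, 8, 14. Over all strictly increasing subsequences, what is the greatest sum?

Let S[i] be the best sum of a strictly increasing subsequence ending at i:
i:      1  2  3  4  5  6  7  8  9 10 11 12 13 14
a[i]:  13  3 10  5  1 11  6 12  7  4  9  2  8 14
S:     13  3 13  8  1 24 14 36 21  7 30  3 29 50
Maximum is 50 (e.g. 3 + 10 + 11 + 12 + 14).

50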